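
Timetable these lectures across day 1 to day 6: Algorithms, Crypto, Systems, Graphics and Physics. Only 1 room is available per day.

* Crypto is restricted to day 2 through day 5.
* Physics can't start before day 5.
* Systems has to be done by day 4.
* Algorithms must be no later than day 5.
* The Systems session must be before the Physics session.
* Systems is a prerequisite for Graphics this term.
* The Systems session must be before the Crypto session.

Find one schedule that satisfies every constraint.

Physics -> day 5, Algorithms -> day 3, Graphics -> day 4, Systems -> day 1, Crypto -> day 2

Checking: Systems(day 1) before Crypto(day 2); Systems(day 1) before Graphics(day 4); Systems(day 1) before Physics(day 5); Systems=day 1 in [day 1,day 4]; Algorithms=day 3 in [day 1,day 5]; Physics=day 5 in [day 5,day 6]; Crypto=day 2 in [day 2,day 5]; max 1 per day (cap 1).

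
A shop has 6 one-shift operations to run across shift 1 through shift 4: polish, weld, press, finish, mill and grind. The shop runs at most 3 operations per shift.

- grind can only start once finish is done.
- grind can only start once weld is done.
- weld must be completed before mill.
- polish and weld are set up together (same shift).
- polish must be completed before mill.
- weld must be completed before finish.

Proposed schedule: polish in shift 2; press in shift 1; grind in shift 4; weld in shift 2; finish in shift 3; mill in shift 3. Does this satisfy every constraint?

Yes

The shop runs at most 3 operations per shift — holds.
weld must be completed before mill — holds.
weld must be completed before finish — holds.
grind can only start once finish is done — holds.
grind can only start once weld is done — holds.
polish and weld are set up together (same shift) — holds.
polish must be completed before mill — holds.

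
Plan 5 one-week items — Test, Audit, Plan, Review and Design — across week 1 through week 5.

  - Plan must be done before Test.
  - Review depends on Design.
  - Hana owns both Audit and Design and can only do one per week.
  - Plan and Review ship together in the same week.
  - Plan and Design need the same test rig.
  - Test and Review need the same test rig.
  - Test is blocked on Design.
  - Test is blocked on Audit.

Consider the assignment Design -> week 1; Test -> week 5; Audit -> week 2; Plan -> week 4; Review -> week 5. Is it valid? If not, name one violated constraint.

Test is blocked on Audit — holds.
Plan and Review ship together in the same week — violated.
Review depends on Design — holds.
Plan and Design need the same test rig — holds.
Hana owns both Audit and Design and can only do one per week — holds.
Test is blocked on Design — holds.
Test and Review need the same test rig — violated.
Plan must be done before Test — holds.

No — it violates: Test and Review need the same test rig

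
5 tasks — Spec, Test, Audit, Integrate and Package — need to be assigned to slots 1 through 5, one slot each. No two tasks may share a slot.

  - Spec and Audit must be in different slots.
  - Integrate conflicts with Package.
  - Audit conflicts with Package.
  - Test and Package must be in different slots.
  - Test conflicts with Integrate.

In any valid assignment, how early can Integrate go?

Integrate at 1 is achievable: Package=5; Integrate=1; Audit=4; Spec=2; Test=3.

1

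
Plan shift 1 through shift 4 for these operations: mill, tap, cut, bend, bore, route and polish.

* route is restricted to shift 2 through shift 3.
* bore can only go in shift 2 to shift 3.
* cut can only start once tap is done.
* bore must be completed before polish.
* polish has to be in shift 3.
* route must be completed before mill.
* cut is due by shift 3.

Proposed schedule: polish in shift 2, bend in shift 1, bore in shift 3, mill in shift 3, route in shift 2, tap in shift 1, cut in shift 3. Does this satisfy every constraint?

Invalid. bore must be completed before polish.

cut can only start once tap is done — holds.
bore can only go in shift 2 to shift 3 — holds.
route is restricted to shift 2 through shift 3 — holds.
route must be completed before mill — holds.
cut is due by shift 3 — holds.
bore must be completed before polish — violated.
polish has to be in shift 3 — violated.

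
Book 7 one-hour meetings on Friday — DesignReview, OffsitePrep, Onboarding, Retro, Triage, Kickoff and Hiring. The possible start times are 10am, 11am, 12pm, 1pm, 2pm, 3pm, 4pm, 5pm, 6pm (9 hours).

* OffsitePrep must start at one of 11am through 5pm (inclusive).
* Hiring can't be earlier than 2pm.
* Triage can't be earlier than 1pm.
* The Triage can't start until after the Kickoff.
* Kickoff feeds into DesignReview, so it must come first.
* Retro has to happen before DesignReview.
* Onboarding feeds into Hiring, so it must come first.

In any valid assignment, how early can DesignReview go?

Precedence pushes DesignReview to at least 11am.
DesignReview at 11am is achievable: DesignReview in 11am; OffsitePrep in 11am; Onboarding in 10am; Kickoff in 10am; Retro in 10am; Hiring in 2pm; Triage in 1pm.

11am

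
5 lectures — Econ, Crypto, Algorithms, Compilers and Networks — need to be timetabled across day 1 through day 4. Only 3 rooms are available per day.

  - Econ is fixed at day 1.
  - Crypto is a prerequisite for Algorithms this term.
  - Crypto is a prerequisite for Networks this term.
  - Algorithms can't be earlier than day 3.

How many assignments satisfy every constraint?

Splitting on Crypto: it can be day 1 (24), day 2 (16), day 3 (4). Listing each branch's schedules as (Econ, Algorithms, Compilers, Networks) by day number:
Crypto=day 1: (1,3,1,2) (1,3,1,3) (1,3,1,4) (1,3,2,2) (1,3,2,3) (1,3,2,4) (1,3,3,2) (1,3,3,3) (1,3,3,4) (1,3,4,2) (1,3,4,3) (1,3,4,4) (1,4,1,2) (1,4,1,3) (1,4,1,4) (1,4,2,2) (1,4,2,3) (1,4,2,4) (1,4,3,2) (1,4,3,3) (1,4,3,4) (1,4,4,2) (1,4,4,3) (1,4,4,4) — 24.
Crypto=day 2: (1,3,1,3) (1,3,1,4) (1,3,2,3) (1,3,2,4) (1,3,3,3) (1,3,3,4) (1,3,4,3) (1,3,4,4) (1,4,1,3) (1,4,1,4) (1,4,2,3) (1,4,2,4) (1,4,3,3) (1,4,3,4) (1,4,4,3) (1,4,4,4) — 16.
Crypto=day 3: (1,4,1,4) (1,4,2,4) (1,4,3,4) (1,4,4,4) — 4.
Summing: 24 + 16 + 4 = 44.

44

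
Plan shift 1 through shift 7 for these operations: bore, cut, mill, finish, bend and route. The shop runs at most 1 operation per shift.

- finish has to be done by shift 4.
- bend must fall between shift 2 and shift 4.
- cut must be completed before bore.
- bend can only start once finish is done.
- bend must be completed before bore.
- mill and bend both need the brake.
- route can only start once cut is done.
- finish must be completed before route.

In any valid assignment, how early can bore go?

shift 4

Precedence pushes bore to at least shift 3.
bore at shift 4 is achievable: bore in shift 4, mill in shift 6, route in shift 5, finish in shift 1, bend in shift 2, cut in shift 3.
Nothing earlier works — the conflict and capacity constraints rule out every shift before shift 4.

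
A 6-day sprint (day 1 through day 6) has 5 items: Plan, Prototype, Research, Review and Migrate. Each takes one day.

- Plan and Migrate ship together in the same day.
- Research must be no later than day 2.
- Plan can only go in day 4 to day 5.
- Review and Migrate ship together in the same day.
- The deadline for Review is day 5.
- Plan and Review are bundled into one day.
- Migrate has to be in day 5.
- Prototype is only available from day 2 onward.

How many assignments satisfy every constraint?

10

Splitting on Prototype: it can be day 2 (2), day 3 (2), day 4 (2), day 5 (2), day 6 (2). Listing each branch's schedules as (Plan, Research, Review, Migrate) by day number:
Prototype=day 2: (5,1,5,5) (5,2,5,5) — 2.
Prototype=day 3: (5,1,5,5) (5,2,5,5) — 2.
Prototype=day 4: (5,1,5,5) (5,2,5,5) — 2.
Prototype=day 5: (5,1,5,5) (5,2,5,5) — 2.
Prototype=day 6: (5,1,5,5) (5,2,5,5) — 2.
Summing: 2 + 2 + 2 + 2 + 2 = 10.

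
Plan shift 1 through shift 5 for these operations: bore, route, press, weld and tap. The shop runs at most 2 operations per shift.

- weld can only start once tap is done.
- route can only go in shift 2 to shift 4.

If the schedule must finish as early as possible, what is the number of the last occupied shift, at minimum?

shift 3

The precedence chain requires at least 2 distinct shifts.
With at most 2 per shift and 5 operations, at least 3 shifts are needed.
3 works (last occupied shift: shift 3): for example tap=shift 1, weld=shift 2, route=shift 2, bore=shift 1, press=shift 3.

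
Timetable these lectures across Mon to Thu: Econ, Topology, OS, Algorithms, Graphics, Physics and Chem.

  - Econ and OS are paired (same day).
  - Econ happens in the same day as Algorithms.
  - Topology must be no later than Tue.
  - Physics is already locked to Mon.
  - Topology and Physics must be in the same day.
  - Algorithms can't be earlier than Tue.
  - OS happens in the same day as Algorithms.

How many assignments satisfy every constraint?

Splitting on Econ: it can be Tue (16), Wed (16), Thu (16). Listing each branch's schedules as (Topology, OS, Algorithms, Graphics, Physics, Chem):
Econ=Tue: (Mon,Tue,Tue,Mon,Mon,Mon) (Mon,Tue,Tue,Mon,Mon,Tue) (Mon,Tue,Tue,Mon,Mon,Wed) (Mon,Tue,Tue,Mon,Mon,Thu) (Mon,Tue,Tue,Tue,Mon,Mon) (Mon,Tue,Tue,Tue,Mon,Tue) (Mon,Tue,Tue,Tue,Mon,Wed) (Mon,Tue,Tue,Tue,Mon,Thu) (Mon,Tue,Tue,Wed,Mon,Mon) (Mon,Tue,Tue,Wed,Mon,Tue) (Mon,Tue,Tue,Wed,Mon,Wed) (Mon,Tue,Tue,Wed,Mon,Thu) (Mon,Tue,Tue,Thu,Mon,Mon) (Mon,Tue,Tue,Thu,Mon,Tue) (Mon,Tue,Tue,Thu,Mon,Wed) (Mon,Tue,Tue,Thu,Mon,Thu) — 16.
Econ=Wed: (Mon,Wed,Wed,Mon,Mon,Mon) (Mon,Wed,Wed,Mon,Mon,Tue) (Mon,Wed,Wed,Mon,Mon,Wed) (Mon,Wed,Wed,Mon,Mon,Thu) (Mon,Wed,Wed,Tue,Mon,Mon) (Mon,Wed,Wed,Tue,Mon,Tue) (Mon,Wed,Wed,Tue,Mon,Wed) (Mon,Wed,Wed,Tue,Mon,Thu) (Mon,Wed,Wed,Wed,Mon,Mon) (Mon,Wed,Wed,Wed,Mon,Tue) (Mon,Wed,Wed,Wed,Mon,Wed) (Mon,Wed,Wed,Wed,Mon,Thu) (Mon,Wed,Wed,Thu,Mon,Mon) (Mon,Wed,Wed,Thu,Mon,Tue) (Mon,Wed,Wed,Thu,Mon,Wed) (Mon,Wed,Wed,Thu,Mon,Thu) — 16.
Econ=Thu: (Mon,Thu,Thu,Mon,Mon,Mon) (Mon,Thu,Thu,Mon,Mon,Tue) (Mon,Thu,Thu,Mon,Mon,Wed) (Mon,Thu,Thu,Mon,Mon,Thu) (Mon,Thu,Thu,Tue,Mon,Mon) (Mon,Thu,Thu,Tue,Mon,Tue) (Mon,Thu,Thu,Tue,Mon,Wed) (Mon,Thu,Thu,Tue,Mon,Thu) (Mon,Thu,Thu,Wed,Mon,Mon) (Mon,Thu,Thu,Wed,Mon,Tue) (Mon,Thu,Thu,Wed,Mon,Wed) (Mon,Thu,Thu,Wed,Mon,Thu) (Mon,Thu,Thu,Thu,Mon,Mon) (Mon,Thu,Thu,Thu,Mon,Tue) (Mon,Thu,Thu,Thu,Mon,Wed) (Mon,Thu,Thu,Thu,Mon,Thu) — 16.
Summing: 16 + 16 + 16 = 48.

48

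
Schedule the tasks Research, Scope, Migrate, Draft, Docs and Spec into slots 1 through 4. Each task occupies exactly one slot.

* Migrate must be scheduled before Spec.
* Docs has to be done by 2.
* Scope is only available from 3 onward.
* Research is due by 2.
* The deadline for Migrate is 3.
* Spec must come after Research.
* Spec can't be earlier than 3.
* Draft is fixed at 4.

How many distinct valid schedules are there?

Splitting on Research: it can be 1 (20), 2 (20). Listing each branch's schedules as (Scope, Migrate, Draft, Docs, Spec):
Research=1: (3,1,4,1,3) (3,1,4,1,4) (3,1,4,2,3) (3,1,4,2,4) (3,2,4,1,3) (3,2,4,1,4) (3,2,4,2,3) (3,2,4,2,4) (3,3,4,1,4) (3,3,4,2,4) (4,1,4,1,3) (4,1,4,1,4) (4,1,4,2,3) (4,1,4,2,4) (4,2,4,1,3) (4,2,4,1,4) (4,2,4,2,3) (4,2,4,2,4) (4,3,4,1,4) (4,3,4,2,4) — 20.
Research=2: (3,1,4,1,3) (3,1,4,1,4) (3,1,4,2,3) (3,1,4,2,4) (3,2,4,1,3) (3,2,4,1,4) (3,2,4,2,3) (3,2,4,2,4) (3,3,4,1,4) (3,3,4,2,4) (4,1,4,1,3) (4,1,4,1,4) (4,1,4,2,3) (4,1,4,2,4) (4,2,4,1,3) (4,2,4,1,4) (4,2,4,2,3) (4,2,4,2,4) (4,3,4,1,4) (4,3,4,2,4) — 20.
Summing: 20 + 20 = 40.

40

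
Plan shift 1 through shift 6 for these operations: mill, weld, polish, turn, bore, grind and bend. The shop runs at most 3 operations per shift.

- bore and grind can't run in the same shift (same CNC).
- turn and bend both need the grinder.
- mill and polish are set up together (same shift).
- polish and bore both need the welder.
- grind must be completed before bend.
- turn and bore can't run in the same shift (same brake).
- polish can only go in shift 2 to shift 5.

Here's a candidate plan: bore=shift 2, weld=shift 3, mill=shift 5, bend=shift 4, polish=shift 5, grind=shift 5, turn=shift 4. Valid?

No. turn and bend both need the grinder is not satisfied.

turn and bend both need the grinder — violated.
polish can only go in shift 2 to shift 5 — holds.
grind must be completed before bend — violated.
The shop runs at most 3 operations per shift — holds.
bore and grind can't run in the same shift (same CNC) — holds.
mill and polish are set up together (same shift) — holds.
polish and bore both need the welder — holds.
turn and bore can't run in the same shift (same brake) — holds.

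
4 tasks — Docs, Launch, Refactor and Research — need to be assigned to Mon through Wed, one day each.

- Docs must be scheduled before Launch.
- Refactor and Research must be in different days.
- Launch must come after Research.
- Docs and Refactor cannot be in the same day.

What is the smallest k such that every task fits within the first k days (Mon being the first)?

2

The precedence chain requires at least 2 distinct days.
2 works (last occupied day: Tue): for example Research=Mon, Launch=Tue, Docs=Mon, Refactor=Tue.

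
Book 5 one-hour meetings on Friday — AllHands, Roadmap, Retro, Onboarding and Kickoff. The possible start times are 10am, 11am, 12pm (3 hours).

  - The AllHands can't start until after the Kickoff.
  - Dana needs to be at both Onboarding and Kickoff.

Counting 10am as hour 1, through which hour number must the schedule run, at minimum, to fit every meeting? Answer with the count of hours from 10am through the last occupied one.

The precedence chain requires at least 2 distinct hours.
2 works (last occupied hour: 11am): for example Roadmap=10am, Kickoff=10am, AllHands=11am, Onboarding=11am, Retro=10am.

2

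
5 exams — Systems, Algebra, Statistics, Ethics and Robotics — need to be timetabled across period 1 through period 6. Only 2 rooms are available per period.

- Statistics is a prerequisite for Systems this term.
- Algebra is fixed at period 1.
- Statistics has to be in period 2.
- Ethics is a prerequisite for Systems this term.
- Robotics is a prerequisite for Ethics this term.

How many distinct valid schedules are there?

Splitting on Systems: it can be period 3 (1), period 4 (3), period 5 (6), period 6 (10). Listing each branch's schedules as (Algebra, Statistics, Ethics, Robotics) by period number:
Systems=period 3: (1,2,2,1) — 1.
Systems=period 4: (1,2,2,1) (1,2,3,1) (1,2,3,2) — 3.
Systems=period 5: (1,2,2,1) (1,2,3,1) (1,2,3,2) (1,2,4,1) (1,2,4,2) (1,2,4,3) — 6.
Systems=period 6: (1,2,2,1) (1,2,3,1) (1,2,3,2) (1,2,4,1) (1,2,4,2) (1,2,4,3) (1,2,5,1) (1,2,5,2) (1,2,5,3) (1,2,5,4) — 10.
Summing: 1 + 3 + 6 + 10 = 20.

20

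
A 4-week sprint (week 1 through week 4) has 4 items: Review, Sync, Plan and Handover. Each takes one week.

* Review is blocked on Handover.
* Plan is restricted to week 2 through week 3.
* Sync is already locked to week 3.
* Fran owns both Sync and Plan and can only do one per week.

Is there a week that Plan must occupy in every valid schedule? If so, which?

Plan's window is week 2–week 3.
Sync is fixed at week 3, and Plan can't share a week with Sync.
So Plan must be week 2.

week 2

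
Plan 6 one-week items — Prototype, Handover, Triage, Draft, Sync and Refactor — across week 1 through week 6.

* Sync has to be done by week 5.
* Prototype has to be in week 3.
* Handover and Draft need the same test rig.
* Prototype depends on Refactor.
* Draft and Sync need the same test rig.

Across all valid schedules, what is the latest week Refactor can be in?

week 2

Downstream work caps Refactor at week 2.
Refactor at week 2 is achievable: Handover in week 1; Refactor in week 2; Prototype in week 3; Draft in week 2; Triage in week 1; Sync in week 1.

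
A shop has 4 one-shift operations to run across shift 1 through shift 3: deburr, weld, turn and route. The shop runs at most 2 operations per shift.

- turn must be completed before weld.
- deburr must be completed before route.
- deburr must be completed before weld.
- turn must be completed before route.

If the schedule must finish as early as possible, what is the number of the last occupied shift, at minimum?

The precedence chain requires at least 2 distinct shifts.
With at most 2 per shift and 4 operations, at least 2 shifts are needed.
2 works (last occupied shift: shift 2): for example route in shift 2; weld in shift 2; deburr in shift 1; turn in shift 1.

2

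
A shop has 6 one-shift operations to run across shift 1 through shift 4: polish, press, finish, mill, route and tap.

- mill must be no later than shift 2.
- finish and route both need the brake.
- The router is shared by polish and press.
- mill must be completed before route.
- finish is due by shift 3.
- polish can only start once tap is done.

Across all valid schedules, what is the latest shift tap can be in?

shift 3

Downstream work caps tap at shift 3.
tap at shift 3 is achievable: finish in shift 1; press in shift 1; mill in shift 1; polish in shift 4; tap in shift 3; route in shift 2.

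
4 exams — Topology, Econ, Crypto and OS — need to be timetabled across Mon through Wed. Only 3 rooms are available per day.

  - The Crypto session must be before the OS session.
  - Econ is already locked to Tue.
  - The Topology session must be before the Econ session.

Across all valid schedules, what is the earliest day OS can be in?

Precedence pushes OS to at least Tue.
OS at Tue is achievable: Crypto=Mon; Topology=Mon; OS=Tue; Econ=Tue.

Tue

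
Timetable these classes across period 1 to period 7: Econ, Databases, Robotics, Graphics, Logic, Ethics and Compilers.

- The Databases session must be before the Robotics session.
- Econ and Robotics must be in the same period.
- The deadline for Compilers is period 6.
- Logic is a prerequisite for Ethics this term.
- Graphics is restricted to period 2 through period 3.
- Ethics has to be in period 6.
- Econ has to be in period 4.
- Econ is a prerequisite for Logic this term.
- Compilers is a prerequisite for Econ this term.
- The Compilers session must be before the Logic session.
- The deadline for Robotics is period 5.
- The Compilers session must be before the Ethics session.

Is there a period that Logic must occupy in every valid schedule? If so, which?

period 5

Econ is fixed at period 4 and must come before Logic, so Logic is at least period 5.
Ethics is fixed at period 6 and must come after Logic, so Logic is at most period 5.
So Logic must be period 5.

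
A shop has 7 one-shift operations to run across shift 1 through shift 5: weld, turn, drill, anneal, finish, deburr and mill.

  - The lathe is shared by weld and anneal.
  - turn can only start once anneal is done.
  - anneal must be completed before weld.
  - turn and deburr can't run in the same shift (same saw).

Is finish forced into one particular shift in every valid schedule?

No

finish can be shift 1 (e.g. drill in shift 1; finish in shift 1; anneal in shift 1; deburr in shift 1; mill in shift 1; weld in shift 2; turn in shift 2) or shift 2 (e.g. anneal in shift 1; weld in shift 2; mill in shift 1; turn in shift 2; drill in shift 1; finish in shift 2; deburr in shift 1).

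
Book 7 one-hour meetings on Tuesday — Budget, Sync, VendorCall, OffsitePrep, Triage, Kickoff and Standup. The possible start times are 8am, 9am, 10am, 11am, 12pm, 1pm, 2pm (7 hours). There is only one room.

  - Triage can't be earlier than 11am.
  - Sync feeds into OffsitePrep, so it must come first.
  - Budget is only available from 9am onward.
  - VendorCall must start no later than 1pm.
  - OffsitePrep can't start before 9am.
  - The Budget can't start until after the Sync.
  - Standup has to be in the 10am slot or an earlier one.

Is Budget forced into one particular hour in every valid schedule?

Budget can be 9am (e.g. Budget -> 9am, Kickoff -> 2pm, Standup -> 10am, OffsitePrep -> 12pm, Triage -> 11am, Sync -> 8am, VendorCall -> 1pm) or 10am (e.g. Budget=10am, OffsitePrep=12pm, VendorCall=1pm, Triage=11am, Kickoff=2pm, Standup=8am, Sync=9am).

No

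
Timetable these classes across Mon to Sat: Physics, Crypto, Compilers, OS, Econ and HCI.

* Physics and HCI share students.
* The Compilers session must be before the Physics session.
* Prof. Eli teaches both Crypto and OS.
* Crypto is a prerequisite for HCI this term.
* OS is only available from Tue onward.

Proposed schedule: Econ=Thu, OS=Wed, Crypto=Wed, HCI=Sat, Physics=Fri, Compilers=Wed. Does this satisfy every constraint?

No — it violates: Prof. Eli teaches both Crypto and OS

The Compilers session must be before the Physics session — holds.
Physics and HCI share students — holds.
Crypto is a prerequisite for HCI this term — holds.
Prof. Eli teaches both Crypto and OS — violated.
OS is only available from Tue onward — holds.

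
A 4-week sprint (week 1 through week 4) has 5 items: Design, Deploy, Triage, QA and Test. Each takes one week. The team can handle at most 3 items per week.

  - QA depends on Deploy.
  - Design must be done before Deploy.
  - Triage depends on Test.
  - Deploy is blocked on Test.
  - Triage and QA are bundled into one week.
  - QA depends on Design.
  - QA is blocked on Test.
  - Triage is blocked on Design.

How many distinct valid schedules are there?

6

Splitting on Design: it can be week 1 (4), week 2 (2). Listing each branch's schedules as (Deploy, Triage, QA, Test) by week number:
Design=week 1: (2,3,3,1) (2,4,4,1) (3,4,4,1) (3,4,4,2) — 4.
Design=week 2: (3,4,4,1) (3,4,4,2) — 2.
Summing: 4 + 2 = 6.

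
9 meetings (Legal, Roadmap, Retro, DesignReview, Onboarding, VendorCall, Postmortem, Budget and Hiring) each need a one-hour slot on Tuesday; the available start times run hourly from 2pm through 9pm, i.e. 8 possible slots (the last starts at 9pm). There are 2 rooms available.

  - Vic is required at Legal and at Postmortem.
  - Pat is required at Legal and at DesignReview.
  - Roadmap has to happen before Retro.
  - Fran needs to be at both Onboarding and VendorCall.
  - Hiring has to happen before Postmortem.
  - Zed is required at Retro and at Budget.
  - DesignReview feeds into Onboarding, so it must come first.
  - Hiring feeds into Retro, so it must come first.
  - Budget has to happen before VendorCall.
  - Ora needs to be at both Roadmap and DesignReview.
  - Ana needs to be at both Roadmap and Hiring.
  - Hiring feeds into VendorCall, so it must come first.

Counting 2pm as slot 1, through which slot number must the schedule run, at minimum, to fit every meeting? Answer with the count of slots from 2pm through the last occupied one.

The precedence chain requires at least 2 distinct slots.
With at most 2 per slot and 9 meetings, at least 5 slots are needed.
5 works (last occupied slot: 6pm): for example Budget=2pm, VendorCall=3pm, Postmortem=5pm, Retro=4pm, Hiring=2pm, Legal=6pm, Roadmap=3pm, DesignReview=4pm, Onboarding=5pm.

5 slots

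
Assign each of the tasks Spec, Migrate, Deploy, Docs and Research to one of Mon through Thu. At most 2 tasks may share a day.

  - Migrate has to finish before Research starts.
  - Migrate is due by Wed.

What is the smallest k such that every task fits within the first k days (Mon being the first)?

The precedence chain requires at least 2 distinct days.
With at most 2 per day and 5 tasks, at least 3 days are needed.
3 works (last occupied day: Wed): for example Docs in Wed, Migrate in Mon, Spec in Mon, Research in Tue, Deploy in Tue.

3 days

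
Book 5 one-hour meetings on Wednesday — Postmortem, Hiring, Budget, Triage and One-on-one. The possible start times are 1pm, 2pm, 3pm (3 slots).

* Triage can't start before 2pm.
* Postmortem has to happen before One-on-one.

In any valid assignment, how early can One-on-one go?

Precedence pushes One-on-one to at least 2pm.
One-on-one at 2pm is achievable: Hiring in 1pm; Postmortem in 1pm; One-on-one in 2pm; Triage in 2pm; Budget in 1pm.

2pm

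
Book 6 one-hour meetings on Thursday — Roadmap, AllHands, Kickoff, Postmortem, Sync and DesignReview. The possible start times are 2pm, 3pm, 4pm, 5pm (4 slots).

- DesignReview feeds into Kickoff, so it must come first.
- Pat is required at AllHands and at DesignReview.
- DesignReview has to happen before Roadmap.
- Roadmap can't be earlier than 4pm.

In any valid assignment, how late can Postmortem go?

5pm

Postmortem at 5pm is achievable: Postmortem -> 5pm, Sync -> 2pm, Kickoff -> 3pm, AllHands -> 3pm, Roadmap -> 4pm, DesignReview -> 2pm.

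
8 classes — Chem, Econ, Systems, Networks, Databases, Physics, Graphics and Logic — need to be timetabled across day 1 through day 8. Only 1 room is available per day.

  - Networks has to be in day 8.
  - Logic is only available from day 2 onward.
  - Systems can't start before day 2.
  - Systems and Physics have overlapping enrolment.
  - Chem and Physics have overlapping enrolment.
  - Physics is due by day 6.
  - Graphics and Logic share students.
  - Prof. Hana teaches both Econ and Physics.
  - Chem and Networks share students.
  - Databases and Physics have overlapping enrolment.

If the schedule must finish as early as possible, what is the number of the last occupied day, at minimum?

With at most 1 per day and 8 classes, at least 8 days are needed.
Networks can't be placed before day 8, so the schedule must run through at least day 8.
8 works (last occupied day: day 8): for example Physics -> day 1; Chem -> day 4; Graphics -> day 7; Systems -> day 2; Networks -> day 8; Econ -> day 5; Databases -> day 6; Logic -> day 3.

8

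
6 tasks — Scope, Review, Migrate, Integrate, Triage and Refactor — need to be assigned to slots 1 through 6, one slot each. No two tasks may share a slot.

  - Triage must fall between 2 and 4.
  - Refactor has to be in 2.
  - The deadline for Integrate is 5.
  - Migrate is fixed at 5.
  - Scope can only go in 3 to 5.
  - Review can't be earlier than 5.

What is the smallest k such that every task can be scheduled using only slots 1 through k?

6 slots

With at most 1 per slot and 6 tasks, at least 6 slots are needed.
Review can't be placed before 5, so the schedule must run through at least slot 5.
6 works (last occupied slot: 6): for example Migrate in 5; Review in 6; Scope in 3; Triage in 4; Refactor in 2; Integrate in 1.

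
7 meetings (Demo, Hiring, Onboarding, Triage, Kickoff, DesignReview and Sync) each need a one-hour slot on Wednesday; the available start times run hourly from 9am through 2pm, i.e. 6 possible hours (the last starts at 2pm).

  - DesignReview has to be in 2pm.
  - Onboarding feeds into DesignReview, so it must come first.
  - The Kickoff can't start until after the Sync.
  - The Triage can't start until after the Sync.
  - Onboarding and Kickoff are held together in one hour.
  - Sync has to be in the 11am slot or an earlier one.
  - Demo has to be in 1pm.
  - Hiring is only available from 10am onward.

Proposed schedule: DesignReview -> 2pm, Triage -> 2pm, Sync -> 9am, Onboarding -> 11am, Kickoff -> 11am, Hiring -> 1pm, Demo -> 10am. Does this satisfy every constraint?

Onboarding feeds into DesignReview, so it must come first — holds.
Hiring is only available from 10am onward — holds.
Onboarding and Kickoff are held together in one hour — holds.
Sync has to be in the 11am slot or an earlier one — holds.
The Kickoff can't start until after the Sync — holds.
Demo has to be in 1pm — violated.
DesignReview has to be in 2pm — holds.
The Triage can't start until after the Sync — holds.

No — it violates: Demo has to be in 1pm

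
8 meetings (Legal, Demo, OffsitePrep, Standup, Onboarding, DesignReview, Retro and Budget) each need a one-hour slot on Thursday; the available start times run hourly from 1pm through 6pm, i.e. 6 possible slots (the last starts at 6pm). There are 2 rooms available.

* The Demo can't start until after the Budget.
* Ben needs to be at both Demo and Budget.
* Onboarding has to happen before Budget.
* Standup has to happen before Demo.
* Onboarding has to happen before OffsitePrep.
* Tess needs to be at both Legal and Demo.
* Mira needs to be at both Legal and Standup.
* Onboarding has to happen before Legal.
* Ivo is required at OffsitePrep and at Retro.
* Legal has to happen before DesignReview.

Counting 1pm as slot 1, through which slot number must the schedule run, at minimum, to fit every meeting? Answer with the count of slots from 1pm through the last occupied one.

4 slots

The precedence chain requires at least 3 distinct slots.
With at most 2 per slot and 8 meetings, at least 4 slots are needed.
4 works (last occupied slot: 4pm): for example Standup in 1pm; Demo in 3pm; Retro in 4pm; Legal in 2pm; Onboarding in 1pm; DesignReview in 4pm; OffsitePrep in 3pm; Budget in 2pm.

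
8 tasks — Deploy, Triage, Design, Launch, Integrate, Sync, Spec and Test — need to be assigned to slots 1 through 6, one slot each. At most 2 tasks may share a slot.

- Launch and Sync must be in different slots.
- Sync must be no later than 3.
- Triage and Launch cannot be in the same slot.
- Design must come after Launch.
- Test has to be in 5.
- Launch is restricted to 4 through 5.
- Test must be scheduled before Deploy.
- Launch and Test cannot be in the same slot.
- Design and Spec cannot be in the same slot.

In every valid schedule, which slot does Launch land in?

4

Launch's window is 4–5.
Test is fixed at 5, and Launch can't share a slot with Test.
So Launch must be 4.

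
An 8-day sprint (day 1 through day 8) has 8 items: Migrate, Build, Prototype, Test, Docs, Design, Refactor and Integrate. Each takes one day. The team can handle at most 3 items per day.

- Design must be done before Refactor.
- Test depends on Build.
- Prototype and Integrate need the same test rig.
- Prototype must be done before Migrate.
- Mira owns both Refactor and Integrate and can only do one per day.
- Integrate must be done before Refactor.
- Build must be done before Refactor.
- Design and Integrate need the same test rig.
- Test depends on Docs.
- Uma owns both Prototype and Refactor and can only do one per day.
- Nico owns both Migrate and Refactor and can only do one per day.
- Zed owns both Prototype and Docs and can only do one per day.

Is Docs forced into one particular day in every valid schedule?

No

Docs can be day 1 (e.g. Docs in day 1; Integrate in day 1; Migrate in day 4; Design in day 2; Refactor in day 3; Build in day 1; Prototype in day 2; Test in day 2) or day 2 (e.g. Refactor -> day 3, Integrate -> day 2, Prototype -> day 1, Migrate -> day 2, Build -> day 1, Design -> day 1, Docs -> day 2, Test -> day 3).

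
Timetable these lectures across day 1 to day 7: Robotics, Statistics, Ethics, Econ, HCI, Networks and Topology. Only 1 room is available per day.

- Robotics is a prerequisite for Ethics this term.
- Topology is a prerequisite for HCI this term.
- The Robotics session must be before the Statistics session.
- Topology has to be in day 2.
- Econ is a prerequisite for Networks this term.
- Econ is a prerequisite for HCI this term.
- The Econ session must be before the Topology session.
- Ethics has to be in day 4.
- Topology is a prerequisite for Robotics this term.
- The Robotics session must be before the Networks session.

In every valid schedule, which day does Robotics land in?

Topology is fixed at day 2 and must come before Robotics, so Robotics is at least day 3.
Ethics is fixed at day 4 and must come after Robotics, so Robotics is at most day 3.
So Robotics must be day 3.

day 3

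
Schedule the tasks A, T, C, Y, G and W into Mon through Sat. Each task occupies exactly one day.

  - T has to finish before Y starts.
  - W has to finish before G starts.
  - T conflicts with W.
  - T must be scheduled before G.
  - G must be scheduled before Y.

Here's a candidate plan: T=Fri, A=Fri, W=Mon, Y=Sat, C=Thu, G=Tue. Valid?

W has to finish before G starts — holds.
T must be scheduled before G — violated.
T conflicts with W — holds.
T has to finish before Y starts — holds.
G must be scheduled before Y — holds.

No — it violates: T must be scheduled before G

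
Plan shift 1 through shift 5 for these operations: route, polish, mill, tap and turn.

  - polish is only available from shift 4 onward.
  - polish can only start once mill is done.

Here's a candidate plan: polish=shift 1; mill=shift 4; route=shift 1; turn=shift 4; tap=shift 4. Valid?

No — it violates: polish can only start once mill is done

polish can only start once mill is done — violated.
polish is only available from shift 4 onward — violated.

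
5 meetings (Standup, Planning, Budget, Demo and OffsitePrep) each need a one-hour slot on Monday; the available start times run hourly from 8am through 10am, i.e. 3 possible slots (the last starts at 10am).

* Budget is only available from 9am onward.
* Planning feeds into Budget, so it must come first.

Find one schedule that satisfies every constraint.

OffsitePrep in 8am, Budget in 9am, Standup in 8am, Planning in 8am, Demo in 8am

Checking: Planning(8am) before Budget(9am); Budget=9am in [9am,10am].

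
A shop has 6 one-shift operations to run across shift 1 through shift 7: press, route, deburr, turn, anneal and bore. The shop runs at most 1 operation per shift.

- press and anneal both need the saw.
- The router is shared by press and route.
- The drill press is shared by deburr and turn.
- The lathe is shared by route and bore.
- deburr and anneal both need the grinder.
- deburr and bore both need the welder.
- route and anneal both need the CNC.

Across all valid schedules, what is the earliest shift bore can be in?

bore at shift 1 is achievable: press in shift 2, route in shift 3, deburr in shift 4, turn in shift 5, bore in shift 1, anneal in shift 6.

shift 1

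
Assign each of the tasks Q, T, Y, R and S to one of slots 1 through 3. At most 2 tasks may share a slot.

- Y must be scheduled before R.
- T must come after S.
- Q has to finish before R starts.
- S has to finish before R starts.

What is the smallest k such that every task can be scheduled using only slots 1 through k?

3

The precedence chain requires at least 2 distinct slots.
With at most 2 per slot and 5 tasks, at least 3 slots are needed.
3 works (last occupied slot: 3): for example Q=1, S=1, T=2, R=3, Y=2.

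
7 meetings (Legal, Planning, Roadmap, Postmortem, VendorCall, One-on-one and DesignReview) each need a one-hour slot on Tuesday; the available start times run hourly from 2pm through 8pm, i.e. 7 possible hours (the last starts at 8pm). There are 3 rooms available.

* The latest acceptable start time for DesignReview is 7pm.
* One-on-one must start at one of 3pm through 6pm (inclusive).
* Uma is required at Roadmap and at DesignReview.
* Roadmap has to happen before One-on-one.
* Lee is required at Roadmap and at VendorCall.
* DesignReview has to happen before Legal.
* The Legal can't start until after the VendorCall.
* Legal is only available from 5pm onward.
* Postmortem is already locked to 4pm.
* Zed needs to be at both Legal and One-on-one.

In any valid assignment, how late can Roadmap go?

Downstream work caps Roadmap at 5pm.
Roadmap at 5pm is achievable: VendorCall in 2pm, Roadmap in 5pm, Planning in 2pm, Postmortem in 4pm, DesignReview in 2pm, One-on-one in 6pm, Legal in 5pm.

5pm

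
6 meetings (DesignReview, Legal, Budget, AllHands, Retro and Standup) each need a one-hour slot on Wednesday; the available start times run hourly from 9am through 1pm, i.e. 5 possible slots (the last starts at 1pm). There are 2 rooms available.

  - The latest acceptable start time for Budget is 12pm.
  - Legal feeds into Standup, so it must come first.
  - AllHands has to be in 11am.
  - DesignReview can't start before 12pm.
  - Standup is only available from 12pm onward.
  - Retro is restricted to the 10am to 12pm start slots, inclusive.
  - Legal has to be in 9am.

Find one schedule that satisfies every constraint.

DesignReview=12pm; Budget=9am; Standup=12pm; Legal=9am; AllHands=11am; Retro=10am

Checking: Legal(9am) before Standup(12pm); Budget=9am in [9am,12pm]; Legal=9am in [9am,9am]; DesignReview=12pm in [12pm,1pm]; Standup=12pm in [12pm,1pm]; AllHands=11am in [11am,11am]; Retro=10am in [10am,12pm]; max 2 per slot (cap 2).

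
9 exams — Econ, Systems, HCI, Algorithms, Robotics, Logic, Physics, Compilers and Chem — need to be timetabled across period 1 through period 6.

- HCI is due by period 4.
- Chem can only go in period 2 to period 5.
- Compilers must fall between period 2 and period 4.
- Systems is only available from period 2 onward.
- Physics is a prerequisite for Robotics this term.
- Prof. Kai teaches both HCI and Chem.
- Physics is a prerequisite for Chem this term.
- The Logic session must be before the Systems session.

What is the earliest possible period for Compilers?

period 2

Compilers is available from period 2; Compilers's own window allows nothing later than period 4.
Compilers at period 2 is achievable: Robotics -> period 2; Algorithms -> period 1; HCI -> period 1; Compilers -> period 2; Systems -> period 2; Logic -> period 1; Chem -> period 2; Physics -> period 1; Econ -> period 1.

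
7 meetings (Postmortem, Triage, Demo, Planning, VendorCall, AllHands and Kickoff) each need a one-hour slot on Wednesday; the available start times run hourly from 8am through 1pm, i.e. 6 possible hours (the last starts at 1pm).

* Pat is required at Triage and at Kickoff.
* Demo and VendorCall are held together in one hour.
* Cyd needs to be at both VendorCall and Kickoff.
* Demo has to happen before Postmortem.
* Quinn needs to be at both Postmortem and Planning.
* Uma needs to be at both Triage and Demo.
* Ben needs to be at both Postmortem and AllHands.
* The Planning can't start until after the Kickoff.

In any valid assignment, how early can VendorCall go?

VendorCall must be in the same hour as Demo, which can't be after 12pm, so VendorCall is at most 12pm.
VendorCall at 8am is achievable: AllHands in 8am; VendorCall in 8am; Postmortem in 9am; Triage in 10am; Demo in 8am; Planning in 10am; Kickoff in 9am.

8am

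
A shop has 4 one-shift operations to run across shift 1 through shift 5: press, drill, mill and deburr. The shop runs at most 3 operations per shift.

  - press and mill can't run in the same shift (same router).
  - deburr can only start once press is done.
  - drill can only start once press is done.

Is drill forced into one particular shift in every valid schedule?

drill can be shift 2 (e.g. deburr -> shift 2, mill -> shift 2, press -> shift 1, drill -> shift 2) or shift 3 (e.g. deburr=shift 2, mill=shift 2, drill=shift 3, press=shift 1).

No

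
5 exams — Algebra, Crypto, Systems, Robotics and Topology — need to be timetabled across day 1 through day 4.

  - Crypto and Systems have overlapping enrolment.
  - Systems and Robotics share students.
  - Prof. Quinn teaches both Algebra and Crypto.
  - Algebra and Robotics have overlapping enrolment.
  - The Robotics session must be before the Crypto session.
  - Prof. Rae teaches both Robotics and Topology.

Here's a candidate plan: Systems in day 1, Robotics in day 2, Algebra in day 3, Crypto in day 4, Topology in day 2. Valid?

No. Prof. Rae teaches both Robotics and Topology is not satisfied.

Prof. Quinn teaches both Algebra and Crypto — holds.
Crypto and Systems have overlapping enrolment — holds.
The Robotics session must be before the Crypto session — holds.
Prof. Rae teaches both Robotics and Topology — violated.
Algebra and Robotics have overlapping enrolment — holds.
Systems and Robotics share students — holds.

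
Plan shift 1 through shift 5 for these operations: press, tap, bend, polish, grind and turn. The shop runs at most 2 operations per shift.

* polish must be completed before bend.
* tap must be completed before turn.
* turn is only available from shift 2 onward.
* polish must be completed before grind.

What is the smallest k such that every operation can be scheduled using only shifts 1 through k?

3 shifts

The precedence chain requires at least 2 distinct shifts.
With at most 2 per shift and 6 operations, at least 3 shifts are needed.
3 works (last occupied shift: shift 3): for example tap -> shift 1; press -> shift 3; turn -> shift 2; polish -> shift 1; bend -> shift 2; grind -> shift 3.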